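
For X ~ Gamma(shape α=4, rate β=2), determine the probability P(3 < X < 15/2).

P(3 < X < 15/2) = ∫_{3}^{15/2} f(x) dx
where f(x) = \frac{8 x^{3} e^{- 2 x}}{3}
= \frac{-691 + 61 e^{9}}{e^{15}}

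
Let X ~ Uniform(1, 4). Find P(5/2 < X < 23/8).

P(5/2 < X < 23/8) = ∫_{5/2}^{23/8} f(x) dx
where f(x) = \frac{1}{3}
= \frac{1}{8}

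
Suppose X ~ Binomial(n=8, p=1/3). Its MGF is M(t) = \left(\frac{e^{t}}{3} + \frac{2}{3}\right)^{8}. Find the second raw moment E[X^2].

To find E[X^2], compute M^(2)(0):
M^(1)(t) = \frac{8 \left(\frac{e^{t}}{3} + \frac{2}{3}\right)^{7} e^{t}}{3}
M^(2)(t) = \frac{8 \left(\frac{e^{t}}{3} + \frac{2}{3}\right)^{7} e^{t}}{3} + \frac{56 \left(\frac{e^{t}}{3} + \frac{2}{3}\right)^{6} e^{2 t}}{9}
M^(2)(0) = \frac{80}{9}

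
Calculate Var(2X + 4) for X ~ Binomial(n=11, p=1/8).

For X ~ Binomial(n=11, p=1/8):
Var(X) = \frac{77}{64}
Var(2X + 4) = (2)² × Var(X) = 4 × \frac{77}{64} = \frac{77}{16}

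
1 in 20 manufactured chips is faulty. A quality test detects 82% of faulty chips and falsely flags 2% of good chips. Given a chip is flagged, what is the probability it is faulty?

Let D = the rare event, + = positive/flagged.
P(D) = 1/20
P(+|D) = 82/100 = 41/50
P(+|D') = 2/100 = 1/50
P(+) = P(+|D)P(D) + P(+|D')P(D')
     = \frac{41}{50} × \frac{1}{20} + \frac{1}{50} × \frac{19}{20}
     = \frac{3}{50}
P(D|+) = P(+|D)P(D)/P(+) = \frac{41}{60}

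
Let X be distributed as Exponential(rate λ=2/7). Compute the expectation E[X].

For X ~ Exponential(rate λ=2/7), the expected value is:
E[X] = \frac{7}{2}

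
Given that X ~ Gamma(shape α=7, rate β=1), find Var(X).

For X ~ Gamma(shape α=7, rate β=1):
Var(X) = 7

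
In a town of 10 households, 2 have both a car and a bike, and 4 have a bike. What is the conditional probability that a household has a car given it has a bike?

P(A ∩ B) = 2/10 = 1/5
P(B) = 4/10 = 2/5
P(A|B) = P(A ∩ B) / P(B) = (1/5) / (2/5) = 1/2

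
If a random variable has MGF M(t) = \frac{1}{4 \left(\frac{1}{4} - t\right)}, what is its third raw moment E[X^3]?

To find E[X^3], compute M^(3)(0):
M^(1)(t) = \frac{1}{4 \left(\frac{1}{4} - t\right)^{2}}
M^(2)(t) = \frac{1}{2 \left(\frac{1}{4} - t\right)^{3}}
M^(3)(t) = \frac{3}{2 \left(\frac{1}{4} - t\right)^{4}}
M^(3)(0) = 384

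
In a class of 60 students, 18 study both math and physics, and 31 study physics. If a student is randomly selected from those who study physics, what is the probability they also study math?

P(A ∩ B) = 18/60 = 3/10
P(B) = 31/60
P(A|B) = P(A ∩ B) / P(B) = (3/10) / (31/60) = 18/31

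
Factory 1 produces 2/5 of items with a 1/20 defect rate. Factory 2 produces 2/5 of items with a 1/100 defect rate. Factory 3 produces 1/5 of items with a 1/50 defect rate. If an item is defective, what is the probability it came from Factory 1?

Using Bayes' theorem:
P(F1) = 2/5, P(D|F1) = 1/20
P(F2) = 2/5, P(D|F2) = 1/100
P(F3) = 1/5, P(D|F3) = 1/50
P(D) = P(D|F1)P(F1) + P(D|F2)P(F2) + P(D|F3)P(F3)
     = \frac{7}{250}
P(F1|D) = P(D|F1)P(F1) / P(D)
= \frac{5}{7}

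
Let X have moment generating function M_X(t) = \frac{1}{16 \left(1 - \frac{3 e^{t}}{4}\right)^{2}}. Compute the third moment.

To find E[X^3], compute M^(3)(0):
M^(1)(t) = \frac{3 e^{t}}{32 \left(1 - \frac{3 e^{t}}{4}\right)^{3}}
M^(2)(t) = \frac{3 e^{t}}{32 \left(1 - \frac{3 e^{t}}{4}\right)^{3}} + \frac{27 e^{2 t}}{128 \left(1 - \frac{3 e^{t}}{4}\right)^{4}}
M^(3)(t) = \frac{3 e^{t}}{32 \left(1 - \frac{3 e^{t}}{4}\right)^{3}} + \frac{81 e^{2 t}}{128 \left(1 - \frac{3 e^{t}}{4}\right)^{4}} + \frac{81 e^{3 t}}{128 \left(1 - \frac{3 e^{t}}{4}\right)^{5}}
M^(3)(0) = 816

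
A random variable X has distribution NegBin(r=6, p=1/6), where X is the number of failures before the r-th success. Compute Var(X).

For X ~ NegBin(r=6, p=1/6), where X is the number of failures before the r-th success:
Var(X) = 180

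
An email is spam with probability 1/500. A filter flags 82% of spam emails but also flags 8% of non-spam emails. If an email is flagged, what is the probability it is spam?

Let D = the rare event, + = positive/flagged.
P(D) = 1/500
P(+|D) = 82/100 = 41/50
P(+|D') = 8/100 = 2/25
P(+) = P(+|D)P(D) + P(+|D')P(D')
     = \frac{41}{50} × \frac{1}{500} + \frac{2}{25} × \frac{499}{500}
     = \frac{2037}{25000}
P(D|+) = P(+|D)P(D)/P(+) = \frac{41}{2037}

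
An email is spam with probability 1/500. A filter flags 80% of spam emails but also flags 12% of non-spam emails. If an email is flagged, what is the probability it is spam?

Let D = the rare event, + = positive/flagged.
P(D) = 1/500
P(+|D) = 80/100 = 4/5
P(+|D') = 12/100 = 3/25
P(+) = P(+|D)P(D) + P(+|D')P(D')
     = \frac{4}{5} × \frac{1}{500} + \frac{3}{25} × \frac{499}{500}
     = \frac{1517}{12500}
P(D|+) = P(+|D)P(D)/P(+) = \frac{20}{1517}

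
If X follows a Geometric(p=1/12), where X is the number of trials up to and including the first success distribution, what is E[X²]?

Using the identity E[X²] = Var(X) + (E[X])²:
E[X] = 12
Var(X) = 132
E[X²] = 132 + (12)²
= 276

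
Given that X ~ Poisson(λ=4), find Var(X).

For X ~ Poisson(λ=4):
Var(X) = 4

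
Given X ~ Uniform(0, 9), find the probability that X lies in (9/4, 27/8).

P(9/4 < X < 27/8) = ∫_{9/4}^{27/8} f(x) dx
where f(x) = \frac{1}{9}
= \frac{1}{8}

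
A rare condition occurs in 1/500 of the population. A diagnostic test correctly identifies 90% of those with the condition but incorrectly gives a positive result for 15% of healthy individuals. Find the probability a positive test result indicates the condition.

Let D = the rare event, + = positive/flagged.
P(D) = 1/500
P(+|D) = 90/100 = 9/10
P(+|D') = 15/100 = 3/20
P(+) = P(+|D)P(D) + P(+|D')P(D')
     = \frac{9}{10} × \frac{1}{500} + \frac{3}{20} × \frac{499}{500}
     = \frac{303}{2000}
P(D|+) = P(+|D)P(D)/P(+) = \frac{6}{505}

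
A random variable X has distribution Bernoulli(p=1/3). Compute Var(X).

For X ~ Bernoulli(p=1/3):
Var(X) = \frac{2}{9}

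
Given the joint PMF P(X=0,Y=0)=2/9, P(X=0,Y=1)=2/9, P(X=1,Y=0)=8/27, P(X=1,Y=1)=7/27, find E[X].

First find marginal of X:
P(X=0) = 4/9
P(X=1) = 5/9
E[X] = 0 × 4/9 + 1 × 5/9 = 5/9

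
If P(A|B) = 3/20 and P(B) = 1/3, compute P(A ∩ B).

By definition, P(A|B) = P(A ∩ B) / P(B)
So P(A ∩ B) = P(A|B) × P(B)
= 3/20 × 1/3
= 1/20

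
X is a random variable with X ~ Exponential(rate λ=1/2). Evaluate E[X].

For X ~ Exponential(rate λ=1/2), the expected value is:
E[X] = 2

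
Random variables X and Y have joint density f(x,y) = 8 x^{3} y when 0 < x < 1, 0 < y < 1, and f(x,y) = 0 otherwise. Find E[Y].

E[Y] = ∫_0^1 ∫_0^1 y × f(x,y) dx dy
= \frac{2}{3}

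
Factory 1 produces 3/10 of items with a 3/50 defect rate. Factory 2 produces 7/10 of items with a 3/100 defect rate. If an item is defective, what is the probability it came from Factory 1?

Using Bayes' theorem:
P(F1) = 3/10, P(D|F1) = 3/50
P(F2) = 7/10, P(D|F2) = 3/100
P(D) = P(D|F1)P(F1) + P(D|F2)P(F2)
     = \frac{39}{1000}
P(F1|D) = P(D|F1)P(F1) / P(D)
= \frac{6}{13}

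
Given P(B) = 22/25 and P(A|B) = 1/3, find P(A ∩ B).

By definition, P(A|B) = P(A ∩ B) / P(B)
So P(A ∩ B) = P(A|B) × P(B)
= 1/3 × 22/25
= 22/75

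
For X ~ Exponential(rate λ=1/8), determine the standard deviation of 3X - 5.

For X ~ Exponential(rate λ=1/8):
Var(X) = 64
SD(X) = √(Var(X)) = √(64) = 8
SD(3X - 5) = |3| × SD(X) = 3 × 8 = 24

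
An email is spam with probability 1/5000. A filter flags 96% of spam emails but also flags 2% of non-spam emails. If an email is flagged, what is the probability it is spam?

Let D = the rare event, + = positive/flagged.
P(D) = 1/5000
P(+|D) = 96/100 = 24/25
P(+|D') = 2/100 = 1/50
P(+) = P(+|D)P(D) + P(+|D')P(D')
     = \frac{24}{25} × \frac{1}{5000} + \frac{1}{50} × \frac{4999}{5000}
     = \frac{5047}{250000}
P(D|+) = P(+|D)P(D)/P(+) = \frac{48}{5047}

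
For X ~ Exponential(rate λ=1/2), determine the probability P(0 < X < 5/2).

P(0 < X < 5/2) = ∫_{0}^{5/2} f(x) dx
where f(x) = \frac{e^{- \frac{x}{2}}}{2}
= 1 - e^{- \frac{5}{4}}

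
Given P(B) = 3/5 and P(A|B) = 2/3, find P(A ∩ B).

By definition, P(A|B) = P(A ∩ B) / P(B)
So P(A ∩ B) = P(A|B) × P(B)
= 2/3 × 3/5
= 2/5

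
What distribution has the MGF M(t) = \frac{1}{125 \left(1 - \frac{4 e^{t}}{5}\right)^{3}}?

The MGF M(t) = \frac{1}{125 \left(1 - \frac{4 e^{t}}{5}\right)^{3}} is the standard form for the NegativeBinomial distribution.
Comparing with the known MGF formula identifies: NegBin(r=3, p=1/5), X = failures before r-th success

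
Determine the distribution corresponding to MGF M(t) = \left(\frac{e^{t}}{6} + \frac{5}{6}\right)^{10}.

The MGF M(t) = \left(\frac{e^{t}}{6} + \frac{5}{6}\right)^{10} is the standard form for the Binomial distribution.
Comparing with the known MGF formula identifies: Binomial(n=10, p=1/6)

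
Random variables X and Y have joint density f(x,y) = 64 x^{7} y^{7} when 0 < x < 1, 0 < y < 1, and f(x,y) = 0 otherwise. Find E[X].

E[X] = ∫_0^1 ∫_0^1 x × f(x,y) dy dx
= ∫_0^1 ∫_0^1 x × (64 x^{7} y^{7}) dy dx
= \frac{8}{9}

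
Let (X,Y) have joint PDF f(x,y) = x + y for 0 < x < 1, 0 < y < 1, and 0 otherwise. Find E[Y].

E[Y] = ∫_0^1 ∫_0^1 y × f(x,y) dx dy
= \frac{7}{12}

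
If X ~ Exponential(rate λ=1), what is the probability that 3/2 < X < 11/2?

P(3/2 < X < 11/2) = ∫_{3/2}^{11/2} f(x) dx
where f(x) = e^{- x}
= - \frac{1 - e^{4}}{e^{\frac{11}{2}}}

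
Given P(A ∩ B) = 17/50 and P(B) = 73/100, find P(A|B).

P(A|B) = P(A ∩ B) / P(B)
= (17/50) / (73/100)
= 34/73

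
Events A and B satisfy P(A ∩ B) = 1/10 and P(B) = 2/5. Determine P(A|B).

P(A|B) = P(A ∩ B) / P(B)
= (1/10) / (2/5)
= 1/4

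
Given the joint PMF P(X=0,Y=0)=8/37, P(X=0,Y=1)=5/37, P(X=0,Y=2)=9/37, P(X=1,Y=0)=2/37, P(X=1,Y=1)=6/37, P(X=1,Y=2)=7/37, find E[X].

First find marginal of X:
P(X=0) = 22/37
P(X=1) = 15/37
E[X] = 0 × 22/37 + 1 × 15/37 = 15/37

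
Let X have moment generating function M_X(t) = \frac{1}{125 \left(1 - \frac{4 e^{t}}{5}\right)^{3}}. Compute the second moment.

To find E[X^2], compute M^(2)(0):
M^(1)(t) = \frac{12 e^{t}}{625 \left(1 - \frac{4 e^{t}}{5}\right)^{4}}
M^(2)(t) = \frac{12 e^{t}}{625 \left(1 - \frac{4 e^{t}}{5}\right)^{4}} + \frac{192 e^{2 t}}{3125 \left(1 - \frac{4 e^{t}}{5}\right)^{5}}
M^(2)(0) = 204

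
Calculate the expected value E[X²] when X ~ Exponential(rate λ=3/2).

Using the identity E[X²] = Var(X) + (E[X])²:
E[X] = \frac{2}{3}
Var(X) = \frac{4}{9}
E[X²] = \frac{4}{9} + (\frac{2}{3})²
= \frac{8}{9}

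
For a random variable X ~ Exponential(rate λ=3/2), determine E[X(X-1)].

E[X(X-1)] = E[X² - X] = E[X²] - E[X]
E[X] = \frac{2}{3}
E[X²] = Var(X) + (E[X])² = \frac{4}{9} + (\frac{2}{3})² = \frac{8}{9}
E[X(X-1)] = \frac{8}{9} - \frac{2}{3} = \frac{2}{9}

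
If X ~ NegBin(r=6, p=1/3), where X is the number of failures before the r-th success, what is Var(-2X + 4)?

For X ~ NegBin(r=6, p=1/3), where X is the number of failures before the r-th success:
Var(X) = 36
Var(-2X + 4) = (-2)² × Var(X) = 4 × 36 = 144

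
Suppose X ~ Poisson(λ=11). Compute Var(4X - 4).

For X ~ Poisson(λ=11):
Var(X) = 11
Var(4X - 4) = (4)² × Var(X) = 16 × 11 = 176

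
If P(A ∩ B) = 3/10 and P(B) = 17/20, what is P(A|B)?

P(A|B) = P(A ∩ B) / P(B)
= (3/10) / (17/20)
= 6/17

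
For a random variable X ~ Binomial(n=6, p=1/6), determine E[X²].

Using the identity E[X²] = Var(X) + (E[X])²:
E[X] = 1
Var(X) = \frac{5}{6}
E[X²] = \frac{5}{6} + (1)²
= \frac{11}{6}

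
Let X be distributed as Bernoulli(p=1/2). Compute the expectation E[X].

For X ~ Bernoulli(p=1/2), the expected value is:
E[X] = \frac{1}{2}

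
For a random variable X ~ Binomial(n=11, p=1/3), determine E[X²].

Using the identity E[X²] = Var(X) + (E[X])²:
E[X] = \frac{11}{3}
Var(X) = \frac{22}{9}
E[X²] = \frac{22}{9} + (\frac{11}{3})²
= \frac{143}{9}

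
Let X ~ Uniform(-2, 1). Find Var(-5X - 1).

For X ~ Uniform(-2, 1):
Var(X) = \frac{3}{4}
Var(-5X - 1) = (-5)² × Var(X) = 25 × \frac{3}{4} = \frac{75}{4}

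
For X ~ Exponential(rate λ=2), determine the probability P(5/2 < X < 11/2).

P(5/2 < X < 11/2) = ∫_{5/2}^{11/2} f(x) dx
where f(x) = 2 e^{- 2 x}
= - \frac{1 - e^{6}}{e^{11}}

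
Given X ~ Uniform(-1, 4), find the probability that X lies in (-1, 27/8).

P(-1 < X < 27/8) = ∫_{-1}^{27/8} f(x) dx
where f(x) = \frac{1}{5}
= \frac{7}{8}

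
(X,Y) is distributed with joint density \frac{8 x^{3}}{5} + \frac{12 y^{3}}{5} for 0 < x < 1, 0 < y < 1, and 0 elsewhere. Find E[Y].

E[Y] = ∫_0^1 ∫_0^1 y × f(x,y) dx dy
= \frac{17}{25}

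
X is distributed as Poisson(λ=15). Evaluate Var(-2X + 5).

For X ~ Poisson(λ=15):
Var(X) = 15
Var(-2X + 5) = (-2)² × Var(X) = 4 × 15 = 60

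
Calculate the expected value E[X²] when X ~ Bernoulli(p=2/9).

Using the identity E[X²] = Var(X) + (E[X])²:
E[X] = \frac{2}{9}
Var(X) = \frac{14}{81}
E[X²] = \frac{14}{81} + (\frac{2}{9})²
= \frac{2}{9}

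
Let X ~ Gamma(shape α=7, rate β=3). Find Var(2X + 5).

For X ~ Gamma(shape α=7, rate β=3):
Var(X) = \frac{7}{9}
Var(2X + 5) = (2)² × Var(X) = 4 × \frac{7}{9} = \frac{28}{9}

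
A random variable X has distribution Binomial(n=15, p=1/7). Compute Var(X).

For X ~ Binomial(n=15, p=1/7):
Var(X) = \frac{90}{49}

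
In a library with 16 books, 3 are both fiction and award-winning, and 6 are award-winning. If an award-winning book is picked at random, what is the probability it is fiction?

P(A ∩ B) = 3/16
P(B) = 6/16 = 3/8
P(A|B) = P(A ∩ B) / P(B) = (3/16) / (3/8) = 1/2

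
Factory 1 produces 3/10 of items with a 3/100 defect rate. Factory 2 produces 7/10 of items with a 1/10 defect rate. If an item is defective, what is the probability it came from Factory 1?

Using Bayes' theorem:
P(F1) = 3/10, P(D|F1) = 3/100
P(F2) = 7/10, P(D|F2) = 1/10
P(D) = P(D|F1)P(F1) + P(D|F2)P(F2)
     = \frac{79}{1000}
P(F1|D) = P(D|F1)P(F1) / P(D)
= \frac{9}{79}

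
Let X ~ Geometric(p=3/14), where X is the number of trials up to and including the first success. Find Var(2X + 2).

For X ~ Geometric(p=3/14), where X is the number of trials up to and including the first success:
Var(X) = \frac{154}{9}
Var(2X + 2) = (2)² × Var(X) = 4 × \frac{154}{9} = \frac{616}{9}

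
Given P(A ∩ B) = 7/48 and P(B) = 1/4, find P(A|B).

P(A|B) = P(A ∩ B) / P(B)
= (7/48) / (1/4)
= 7/12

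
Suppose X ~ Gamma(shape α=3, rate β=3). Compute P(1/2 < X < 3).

P(1/2 < X < 3) = ∫_{1/2}^{3} f(x) dx
where f(x) = \frac{27 x^{2} e^{- 3 x}}{2}
= - \frac{101}{2 e^{9}} + \frac{29}{8 e^{\frac{3}{2}}}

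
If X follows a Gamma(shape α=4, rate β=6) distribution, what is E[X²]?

Using the identity E[X²] = Var(X) + (E[X])²:
E[X] = \frac{2}{3}
Var(X) = \frac{1}{9}
E[X²] = \frac{1}{9} + (\frac{2}{3})²
= \frac{5}{9}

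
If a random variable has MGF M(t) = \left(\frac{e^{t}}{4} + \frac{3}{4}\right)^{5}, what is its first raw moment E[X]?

To find E[X], compute M^(1)(0):
M^(1)(t) = \frac{5 \left(\frac{e^{t}}{4} + \frac{3}{4}\right)^{4} e^{t}}{4}
M^(1)(0) = \frac{5}{4}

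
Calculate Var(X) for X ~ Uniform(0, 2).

For X ~ Uniform(0, 2):
Var(X) = \frac{1}{3}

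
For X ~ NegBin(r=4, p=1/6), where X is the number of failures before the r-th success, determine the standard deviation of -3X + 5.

For X ~ NegBin(r=4, p=1/6), where X is the number of failures before the r-th success:
Var(X) = 120
SD(X) = √(Var(X)) = √(120) = 2 \sqrt{30}
SD(-3X + 5) = |-3| × SD(X) = 3 × 2 \sqrt{30} = 6 \sqrt{30}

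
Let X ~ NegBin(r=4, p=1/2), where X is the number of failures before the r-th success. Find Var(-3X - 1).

For X ~ NegBin(r=4, p=1/2), where X is the number of failures before the r-th success:
Var(X) = 8
Var(-3X - 1) = (-3)² × Var(X) = 9 × 8 = 72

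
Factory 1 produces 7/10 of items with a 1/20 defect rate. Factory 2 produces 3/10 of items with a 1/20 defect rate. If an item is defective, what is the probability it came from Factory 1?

Using Bayes' theorem:
P(F1) = 7/10, P(D|F1) = 1/20
P(F2) = 3/10, P(D|F2) = 1/20
P(D) = P(D|F1)P(F1) + P(D|F2)P(F2)
     = \frac{1}{20}
P(F1|D) = P(D|F1)P(F1) / P(D)
= \frac{7}{10}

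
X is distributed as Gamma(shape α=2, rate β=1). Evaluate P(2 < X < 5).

P(2 < X < 5) = ∫_{2}^{5} f(x) dx
where f(x) = x e^{- x}
= \frac{3 \left(-2 + e^{3}\right)}{e^{5}}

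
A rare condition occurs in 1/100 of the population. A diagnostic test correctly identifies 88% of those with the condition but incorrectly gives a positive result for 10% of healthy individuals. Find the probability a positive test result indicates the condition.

Let D = the rare event, + = positive/flagged.
P(D) = 1/100
P(+|D) = 88/100 = 22/25
P(+|D') = 10/100 = 1/10
P(+) = P(+|D)P(D) + P(+|D')P(D')
     = \frac{22}{25} × \frac{1}{100} + \frac{1}{10} × \frac{99}{100}
     = \frac{539}{5000}
P(D|+) = P(+|D)P(D)/P(+) = \frac{4}{49}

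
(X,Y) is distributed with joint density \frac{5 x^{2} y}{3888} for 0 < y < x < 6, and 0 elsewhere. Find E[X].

f_X(x) = ∫_0^x \frac{5 x^{2} y}{3888} dy = \frac{5 x^{4}}{7776}
E[X] = ∫_0^6 x × (\frac{5 x^{4}}{7776}) dx = 5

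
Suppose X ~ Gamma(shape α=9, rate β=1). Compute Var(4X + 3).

For X ~ Gamma(shape α=9, rate β=1):
Var(X) = 9
Var(4X + 3) = (4)² × Var(X) = 16 × 9 = 144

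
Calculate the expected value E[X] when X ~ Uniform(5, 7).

For X ~ Uniform(5, 7), the expected value is:
E[X] = 6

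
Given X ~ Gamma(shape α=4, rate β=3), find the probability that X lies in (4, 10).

P(4 < X < 10) = ∫_{4}^{10} f(x) dx
where f(x) = \frac{27 x^{3} e^{- 3 x}}{2}
= \frac{-4981 + 373 e^{18}}{e^{30}}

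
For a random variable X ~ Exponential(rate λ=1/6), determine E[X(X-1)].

E[X(X-1)] = E[X² - X] = E[X²] - E[X]
E[X] = 6
E[X²] = Var(X) + (E[X])² = 36 + (6)² = 72
E[X(X-1)] = 72 - 6 = 66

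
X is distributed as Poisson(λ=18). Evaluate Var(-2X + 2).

For X ~ Poisson(λ=18):
Var(X) = 18
Var(-2X + 2) = (-2)² × Var(X) = 4 × 18 = 72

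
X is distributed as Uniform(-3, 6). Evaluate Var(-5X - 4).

For X ~ Uniform(-3, 6):
Var(X) = \frac{27}{4}
Var(-5X - 4) = (-5)² × Var(X) = 25 × \frac{27}{4} = \frac{675}{4}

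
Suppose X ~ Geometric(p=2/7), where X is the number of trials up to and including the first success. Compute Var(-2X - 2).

For X ~ Geometric(p=2/7), where X is the number of trials up to and including the first success:
Var(X) = \frac{35}{4}
Var(-2X - 2) = (-2)² × Var(X) = 4 × \frac{35}{4} = 35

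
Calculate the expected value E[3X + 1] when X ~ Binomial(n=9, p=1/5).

For X ~ Binomial(n=9, p=1/5):
E[X] = \frac{9}{5}
E[3X + 1] = 3 × E[X] + 1 = \frac{32}{5}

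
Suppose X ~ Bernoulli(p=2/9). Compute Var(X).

For X ~ Bernoulli(p=2/9):
Var(X) = \frac{14}{81}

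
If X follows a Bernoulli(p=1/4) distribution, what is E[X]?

For X ~ Bernoulli(p=1/4), the expected value is:
E[X] = \frac{1}{4}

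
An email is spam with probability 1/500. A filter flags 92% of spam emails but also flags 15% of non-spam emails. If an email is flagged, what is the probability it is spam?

Let D = the rare event, + = positive/flagged.
P(D) = 1/500
P(+|D) = 92/100 = 23/25
P(+|D') = 15/100 = 3/20
P(+) = P(+|D)P(D) + P(+|D')P(D')
     = \frac{23}{25} × \frac{1}{500} + \frac{3}{20} × \frac{499}{500}
     = \frac{7577}{50000}
P(D|+) = P(+|D)P(D)/P(+) = \frac{92}{7577}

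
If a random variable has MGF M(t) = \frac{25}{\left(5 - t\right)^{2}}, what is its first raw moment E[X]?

To find E[X], compute M^(1)(0):
M^(1)(t) = \frac{50}{\left(5 - t\right)^{3}}
M^(1)(0) = \frac{2}{5}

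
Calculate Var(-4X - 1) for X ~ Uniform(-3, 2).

For X ~ Uniform(-3, 2):
Var(X) = \frac{25}{12}
Var(-4X - 1) = (-4)² × Var(X) = 16 × \frac{25}{12} = \frac{100}{3}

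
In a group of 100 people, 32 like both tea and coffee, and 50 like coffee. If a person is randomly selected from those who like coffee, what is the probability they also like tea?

P(A ∩ B) = 32/100 = 8/25
P(B) = 50/100 = 1/2
P(A|B) = P(A ∩ B) / P(B) = (8/25) / (1/2) = 16/25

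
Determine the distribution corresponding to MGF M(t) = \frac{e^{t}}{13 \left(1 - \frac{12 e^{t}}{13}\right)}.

The MGF M(t) = \frac{e^{t}}{13 \left(1 - \frac{12 e^{t}}{13}\right)} is the standard form for the Geometric distribution.
Comparing with the known MGF formula identifies: Geometric(p=1/13), X = trial number of first success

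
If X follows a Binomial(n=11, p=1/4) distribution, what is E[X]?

For X ~ Binomial(n=11, p=1/4), the expected value is:
E[X] = \frac{11}{4}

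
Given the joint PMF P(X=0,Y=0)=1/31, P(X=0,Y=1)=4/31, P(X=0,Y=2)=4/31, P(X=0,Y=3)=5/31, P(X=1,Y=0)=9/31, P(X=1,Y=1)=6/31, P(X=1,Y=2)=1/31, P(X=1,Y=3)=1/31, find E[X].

First find marginal of X:
P(X=0) = 14/31
P(X=1) = 17/31
E[X] = 0 × 14/31 + 1 × 17/31 = 17/31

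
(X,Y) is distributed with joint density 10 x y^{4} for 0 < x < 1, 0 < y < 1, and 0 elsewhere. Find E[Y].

E[Y] = ∫_0^1 ∫_0^1 y × f(x,y) dx dy
= \frac{5}{6}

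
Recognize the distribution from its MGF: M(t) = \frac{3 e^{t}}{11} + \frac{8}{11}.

The MGF M(t) = \frac{3 e^{t}}{11} + \frac{8}{11} is the standard form for the Bernoulli distribution.
Comparing with the known MGF formula identifies: Bernoulli(p=3/11)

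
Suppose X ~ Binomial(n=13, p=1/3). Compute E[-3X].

For X ~ Binomial(n=13, p=1/3):
E[X] = \frac{13}{3}
E[-3X] = -3 × E[X] + 0 = -13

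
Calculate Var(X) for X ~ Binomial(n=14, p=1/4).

For X ~ Binomial(n=14, p=1/4):
Var(X) = \frac{21}{8}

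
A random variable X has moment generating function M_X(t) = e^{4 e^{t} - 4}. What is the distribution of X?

The MGF M(t) = e^{4 e^{t} - 4} is the standard form for the Poisson distribution.
Comparing with the known MGF formula identifies: Poisson(λ=4)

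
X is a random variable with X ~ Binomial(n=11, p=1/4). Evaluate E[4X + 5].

For X ~ Binomial(n=11, p=1/4):
E[X] = \frac{11}{4}
E[4X + 5] = 4 × E[X] + 5 = 16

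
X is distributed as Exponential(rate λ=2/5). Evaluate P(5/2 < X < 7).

P(5/2 < X < 7) = ∫_{5/2}^{7} f(x) dx
where f(x) = \frac{2 e^{- \frac{2 x}{5}}}{5}
= - \frac{1}{e^{\frac{14}{5}}} + e^{-1}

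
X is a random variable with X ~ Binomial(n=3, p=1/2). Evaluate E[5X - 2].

For X ~ Binomial(n=3, p=1/2):
E[X] = \frac{3}{2}
E[5X - 2] = 5 × E[X] - 2 = \frac{11}{2}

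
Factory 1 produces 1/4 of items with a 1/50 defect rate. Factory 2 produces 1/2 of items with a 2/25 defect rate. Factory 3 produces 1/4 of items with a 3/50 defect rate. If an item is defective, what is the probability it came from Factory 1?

Using Bayes' theorem:
P(F1) = 1/4, P(D|F1) = 1/50
P(F2) = 1/2, P(D|F2) = 2/25
P(F3) = 1/4, P(D|F3) = 3/50
P(D) = P(D|F1)P(F1) + P(D|F2)P(F2) + P(D|F3)P(F3)
     = \frac{3}{50}
P(F1|D) = P(D|F1)P(F1) / P(D)
= \frac{1}{12}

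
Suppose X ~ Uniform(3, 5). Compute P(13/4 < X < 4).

P(13/4 < X < 4) = ∫_{13/4}^{4} f(x) dx
where f(x) = \frac{1}{2}
= \frac{3}{8}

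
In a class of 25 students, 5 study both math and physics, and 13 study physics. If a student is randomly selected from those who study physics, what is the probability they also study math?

P(A ∩ B) = 5/25 = 1/5
P(B) = 13/25
P(A|B) = P(A ∩ B) / P(B) = (1/5) / (13/25) = 5/13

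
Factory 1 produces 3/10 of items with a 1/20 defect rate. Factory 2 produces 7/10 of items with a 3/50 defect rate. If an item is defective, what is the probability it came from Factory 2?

Using Bayes' theorem:
P(F1) = 3/10, P(D|F1) = 1/20
P(F2) = 7/10, P(D|F2) = 3/50
P(D) = P(D|F1)P(F1) + P(D|F2)P(F2)
     = \frac{57}{1000}
P(F2|D) = P(D|F2)P(F2) / P(D)
= \frac{14}{19}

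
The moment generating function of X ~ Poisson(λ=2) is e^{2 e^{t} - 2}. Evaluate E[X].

To find E[X], compute M^(1)(0):
M^(1)(t) = 2 e^{t} e^{2 e^{t} - 2}
M^(1)(0) = 2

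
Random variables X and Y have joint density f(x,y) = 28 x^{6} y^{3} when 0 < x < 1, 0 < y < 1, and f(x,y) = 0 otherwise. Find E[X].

E[X] = ∫_0^1 ∫_0^1 x × f(x,y) dy dx
= ∫_0^1 ∫_0^1 x × (28 x^{6} y^{3}) dy dx
= \frac{7}{8}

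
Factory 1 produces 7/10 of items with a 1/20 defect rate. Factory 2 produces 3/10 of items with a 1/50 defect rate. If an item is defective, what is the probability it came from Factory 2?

Using Bayes' theorem:
P(F1) = 7/10, P(D|F1) = 1/20
P(F2) = 3/10, P(D|F2) = 1/50
P(D) = P(D|F1)P(F1) + P(D|F2)P(F2)
     = \frac{41}{1000}
P(F2|D) = P(D|F2)P(F2) / P(D)
= \frac{6}{41}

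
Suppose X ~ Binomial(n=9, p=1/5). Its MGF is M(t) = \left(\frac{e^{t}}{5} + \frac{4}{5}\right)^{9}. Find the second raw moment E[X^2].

To find E[X^2], compute M^(2)(0):
M^(1)(t) = \frac{9 \left(\frac{e^{t}}{5} + \frac{4}{5}\right)^{8} e^{t}}{5}
M^(2)(t) = \frac{9 \left(\frac{e^{t}}{5} + \frac{4}{5}\right)^{8} e^{t}}{5} + \frac{72 \left(\frac{e^{t}}{5} + \frac{4}{5}\right)^{7} e^{2 t}}{25}
M^(2)(0) = \frac{117}{25}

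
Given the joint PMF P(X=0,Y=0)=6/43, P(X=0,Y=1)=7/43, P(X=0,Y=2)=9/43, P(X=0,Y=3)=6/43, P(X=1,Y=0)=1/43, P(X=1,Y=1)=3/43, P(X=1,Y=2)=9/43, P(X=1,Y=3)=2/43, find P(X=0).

P(X=0) = P(X=0,Y=0) + P(X=0,Y=1) + P(X=0,Y=2) + P(X=0,Y=3)
= 6/43 + 7/43 + 9/43 + 6/43
= 28/43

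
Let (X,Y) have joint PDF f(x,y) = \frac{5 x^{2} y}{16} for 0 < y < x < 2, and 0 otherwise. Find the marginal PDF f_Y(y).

f_Y(y) = ∫_y^2 \frac{5 x^{2} y}{16} dx = \frac{5 y \left(8 - y^{3}\right)}{48}
for 0 < y < 2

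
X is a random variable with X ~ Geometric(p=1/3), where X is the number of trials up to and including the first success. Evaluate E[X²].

Using the identity E[X²] = Var(X) + (E[X])²:
E[X] = 3
Var(X) = 6
E[X²] = 6 + (3)²
= 15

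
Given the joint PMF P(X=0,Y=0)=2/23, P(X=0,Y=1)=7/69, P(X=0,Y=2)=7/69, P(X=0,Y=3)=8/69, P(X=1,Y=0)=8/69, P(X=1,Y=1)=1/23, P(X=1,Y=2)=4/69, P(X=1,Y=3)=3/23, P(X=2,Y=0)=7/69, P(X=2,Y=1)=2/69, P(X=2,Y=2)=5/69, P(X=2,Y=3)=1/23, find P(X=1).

P(X=1) = P(X=1,Y=0) + P(X=1,Y=1) + P(X=1,Y=2) + P(X=1,Y=3)
= 8/69 + 1/23 + 4/69 + 3/23
= 8/23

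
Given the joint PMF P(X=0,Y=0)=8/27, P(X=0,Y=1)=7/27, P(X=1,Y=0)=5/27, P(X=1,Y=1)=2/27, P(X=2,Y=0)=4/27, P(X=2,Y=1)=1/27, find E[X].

First find marginal of X:
P(X=0) = 5/9
P(X=1) = 7/27
P(X=2) = 5/27
E[X] = 0 × 5/9 + 1 × 7/27 + 2 × 5/27 = 17/27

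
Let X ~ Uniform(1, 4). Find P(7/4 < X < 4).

P(7/4 < X < 4) = ∫_{7/4}^{4} f(x) dx
where f(x) = \frac{1}{3}
= \frac{3}{4}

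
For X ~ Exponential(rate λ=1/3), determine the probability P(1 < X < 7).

P(1 < X < 7) = ∫_{1}^{7} f(x) dx
where f(x) = \frac{e^{- \frac{x}{3}}}{3}
= - \frac{1 - e^{2}}{e^{\frac{7}{3}}}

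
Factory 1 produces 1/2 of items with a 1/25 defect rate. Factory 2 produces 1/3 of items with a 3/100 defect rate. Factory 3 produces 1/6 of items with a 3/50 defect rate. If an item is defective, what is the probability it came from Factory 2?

Using Bayes' theorem:
P(F1) = 1/2, P(D|F1) = 1/25
P(F2) = 1/3, P(D|F2) = 3/100
P(F3) = 1/6, P(D|F3) = 3/50
P(D) = P(D|F1)P(F1) + P(D|F2)P(F2) + P(D|F3)P(F3)
     = \frac{1}{25}
P(F2|D) = P(D|F2)P(F2) / P(D)
= \frac{1}{4}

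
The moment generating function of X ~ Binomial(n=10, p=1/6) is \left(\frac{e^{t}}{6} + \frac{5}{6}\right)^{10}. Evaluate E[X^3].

To find E[X^3], compute M^(3)(0):
M^(1)(t) = \frac{5 \left(\frac{e^{t}}{6} + \frac{5}{6}\right)^{9} e^{t}}{3}
M^(2)(t) = \frac{5 \left(\frac{e^{t}}{6} + \frac{5}{6}\right)^{9} e^{t}}{3} + \frac{5 \left(\frac{e^{t}}{6} + \frac{5}{6}\right)^{8} e^{2 t}}{2}
M^(3)(t) = \frac{5 \left(\frac{e^{t}}{6} + \frac{5}{6}\right)^{9} e^{t}}{3} + \frac{15 \left(\frac{e^{t}}{6} + \frac{5}{6}\right)^{8} e^{2 t}}{2} + \frac{10 \left(\frac{e^{t}}{6} + \frac{5}{6}\right)^{7} e^{3 t}}{3}
M^(3)(0) = \frac{25}{2}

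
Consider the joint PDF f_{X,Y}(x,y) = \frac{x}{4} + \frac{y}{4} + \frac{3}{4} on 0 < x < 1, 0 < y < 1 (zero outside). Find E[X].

E[X] = ∫_0^1 ∫_0^1 x × f(x,y) dy dx
= ∫_0^1 ∫_0^1 x × (\frac{x}{4} + \frac{y}{4} + \frac{3}{4}) dy dx
= \frac{25}{48}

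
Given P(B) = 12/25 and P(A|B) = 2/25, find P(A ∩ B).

By definition, P(A|B) = P(A ∩ B) / P(B)
So P(A ∩ B) = P(A|B) × P(B)
= 2/25 × 12/25
= 24/625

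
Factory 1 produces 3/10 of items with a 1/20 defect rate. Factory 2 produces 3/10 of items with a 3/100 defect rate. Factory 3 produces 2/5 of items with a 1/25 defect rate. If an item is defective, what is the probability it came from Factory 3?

Using Bayes' theorem:
P(F1) = 3/10, P(D|F1) = 1/20
P(F2) = 3/10, P(D|F2) = 3/100
P(F3) = 2/5, P(D|F3) = 1/25
P(D) = P(D|F1)P(F1) + P(D|F2)P(F2) + P(D|F3)P(F3)
     = \frac{1}{25}
P(F3|D) = P(D|F3)P(F3) / P(D)
= \frac{2}{5}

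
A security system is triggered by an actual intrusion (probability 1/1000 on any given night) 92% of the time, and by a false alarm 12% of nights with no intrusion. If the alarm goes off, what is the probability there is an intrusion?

Let D = the rare event, + = positive/flagged.
P(D) = 1/1000
P(+|D) = 92/100 = 23/25
P(+|D') = 12/100 = 3/25
P(+) = P(+|D)P(D) + P(+|D')P(D')
     = \frac{23}{25} × \frac{1}{1000} + \frac{3}{25} × \frac{999}{1000}
     = \frac{151}{1250}
P(D|+) = P(+|D)P(D)/P(+) = \frac{23}{3020}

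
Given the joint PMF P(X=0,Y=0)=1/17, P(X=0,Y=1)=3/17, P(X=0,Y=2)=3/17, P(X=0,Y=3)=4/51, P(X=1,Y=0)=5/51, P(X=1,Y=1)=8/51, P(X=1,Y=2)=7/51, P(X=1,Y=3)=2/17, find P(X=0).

P(X=0) = P(X=0,Y=0) + P(X=0,Y=1) + P(X=0,Y=2) + P(X=0,Y=3)
= 1/17 + 3/17 + 3/17 + 4/51
= 25/51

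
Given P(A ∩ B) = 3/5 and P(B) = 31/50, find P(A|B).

P(A|B) = P(A ∩ B) / P(B)
= (3/5) / (31/50)
= 30/31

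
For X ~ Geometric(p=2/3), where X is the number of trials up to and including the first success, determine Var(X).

For X ~ Geometric(p=2/3), where X is the number of trials up to and including the first success:
Var(X) = \frac{3}{4}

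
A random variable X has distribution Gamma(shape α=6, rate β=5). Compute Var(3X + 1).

For X ~ Gamma(shape α=6, rate β=5):
Var(X) = \frac{6}{25}
Var(3X + 1) = (3)² × Var(X) = 9 × \frac{6}{25} = \frac{54}{25}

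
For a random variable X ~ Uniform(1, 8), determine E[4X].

For X ~ Uniform(1, 8):
E[X] = \frac{9}{2}
E[4X] = 4 × E[X] + 0 = 18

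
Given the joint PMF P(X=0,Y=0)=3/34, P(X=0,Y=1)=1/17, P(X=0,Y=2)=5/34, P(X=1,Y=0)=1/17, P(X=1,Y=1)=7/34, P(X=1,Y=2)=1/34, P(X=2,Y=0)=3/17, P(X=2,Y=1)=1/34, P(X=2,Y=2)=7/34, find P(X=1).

P(X=1) = P(X=1,Y=0) + P(X=1,Y=1) + P(X=1,Y=2)
= 1/17 + 7/34 + 1/34
= 5/17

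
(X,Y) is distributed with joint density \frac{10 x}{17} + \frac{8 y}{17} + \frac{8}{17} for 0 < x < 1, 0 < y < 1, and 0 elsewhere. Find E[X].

E[X] = ∫_0^1 ∫_0^1 x × f(x,y) dy dx
= ∫_0^1 ∫_0^1 x × (\frac{10 x}{17} + \frac{8 y}{17} + \frac{8}{17}) dy dx
= \frac{28}{51}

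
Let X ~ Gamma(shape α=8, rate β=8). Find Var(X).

For X ~ Gamma(shape α=8, rate β=8):
Var(X) = \frac{1}{8}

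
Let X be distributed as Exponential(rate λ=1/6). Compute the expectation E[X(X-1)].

E[X(X-1)] = E[X² - X] = E[X²] - E[X]
E[X] = 6
E[X²] = Var(X) + (E[X])² = 36 + (6)² = 72
E[X(X-1)] = 72 - 6 = 66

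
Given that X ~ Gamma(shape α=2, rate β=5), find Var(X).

For X ~ Gamma(shape α=2, rate β=5):
Var(X) = \frac{2}{25}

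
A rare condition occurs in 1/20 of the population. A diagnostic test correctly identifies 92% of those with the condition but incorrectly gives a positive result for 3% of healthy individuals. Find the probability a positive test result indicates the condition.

Let D = the rare event, + = positive/flagged.
P(D) = 1/20
P(+|D) = 92/100 = 23/25
P(+|D') = 3/100
P(+) = P(+|D)P(D) + P(+|D')P(D')
     = \frac{23}{25} × \frac{1}{20} + \frac{3}{100} × \frac{19}{20}
     = \frac{149}{2000}
P(D|+) = P(+|D)P(D)/P(+) = \frac{92}{149}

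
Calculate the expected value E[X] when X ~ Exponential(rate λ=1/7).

For X ~ Exponential(rate λ=1/7), the expected value is:
E[X] = 7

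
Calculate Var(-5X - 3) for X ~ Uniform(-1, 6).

For X ~ Uniform(-1, 6):
Var(X) = \frac{49}{12}
Var(-5X - 3) = (-5)² × Var(X) = 25 × \frac{49}{12} = \frac{1225}{12}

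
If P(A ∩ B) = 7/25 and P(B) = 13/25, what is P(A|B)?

P(A|B) = P(A ∩ B) / P(B)
= (7/25) / (13/25)
= 7/13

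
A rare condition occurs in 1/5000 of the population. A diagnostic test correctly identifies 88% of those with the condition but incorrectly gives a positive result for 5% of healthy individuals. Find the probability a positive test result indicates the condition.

Let D = the rare event, + = positive/flagged.
P(D) = 1/5000
P(+|D) = 88/100 = 22/25
P(+|D') = 5/100 = 1/20
P(+) = P(+|D)P(D) + P(+|D')P(D')
     = \frac{22}{25} × \frac{1}{5000} + \frac{1}{20} × \frac{4999}{5000}
     = \frac{25083}{500000}
P(D|+) = P(+|D)P(D)/P(+) = \frac{88}{25083}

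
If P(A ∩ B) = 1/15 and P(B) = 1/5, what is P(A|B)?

P(A|B) = P(A ∩ B) / P(B)
= (1/15) / (1/5)
= 1/3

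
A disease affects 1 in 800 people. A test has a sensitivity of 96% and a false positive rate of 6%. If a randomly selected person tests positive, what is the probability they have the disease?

Let D = the rare event, + = positive/flagged.
P(D) = 1/800
P(+|D) = 96/100 = 24/25
P(+|D') = 6/100 = 3/50
P(+) = P(+|D)P(D) + P(+|D')P(D')
     = \frac{24}{25} × \frac{1}{800} + \frac{3}{50} × \frac{799}{800}
     = \frac{489}{8000}
P(D|+) = P(+|D)P(D)/P(+) = \frac{16}{815}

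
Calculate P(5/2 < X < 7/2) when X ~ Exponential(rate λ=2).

P(5/2 < X < 7/2) = ∫_{5/2}^{7/2} f(x) dx
where f(x) = 2 e^{- 2 x}
= - \frac{1 - e^{2}}{e^{7}}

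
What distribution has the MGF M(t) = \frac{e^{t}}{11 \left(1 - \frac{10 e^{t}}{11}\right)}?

The MGF M(t) = \frac{e^{t}}{11 \left(1 - \frac{10 e^{t}}{11}\right)} is the standard form for the Geometric distribution.
Comparing with the known MGF formula identifies: Geometric(p=1/11), X = trial number of first success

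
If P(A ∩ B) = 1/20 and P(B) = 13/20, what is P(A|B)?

P(A|B) = P(A ∩ B) / P(B)
= (1/20) / (13/20)
= 1/13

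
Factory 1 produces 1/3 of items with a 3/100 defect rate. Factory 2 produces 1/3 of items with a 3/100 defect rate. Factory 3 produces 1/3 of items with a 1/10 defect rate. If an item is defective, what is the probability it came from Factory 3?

Using Bayes' theorem:
P(F1) = 1/3, P(D|F1) = 3/100
P(F2) = 1/3, P(D|F2) = 3/100
P(F3) = 1/3, P(D|F3) = 1/10
P(D) = P(D|F1)P(F1) + P(D|F2)P(F2) + P(D|F3)P(F3)
     = \frac{4}{75}
P(F3|D) = P(D|F3)P(F3) / P(D)
= \frac{5}{8}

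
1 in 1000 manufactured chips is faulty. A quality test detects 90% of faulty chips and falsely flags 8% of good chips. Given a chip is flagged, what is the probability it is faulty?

Let D = the rare event, + = positive/flagged.
P(D) = 1/1000
P(+|D) = 90/100 = 9/10
P(+|D') = 8/100 = 2/25
P(+) = P(+|D)P(D) + P(+|D')P(D')
     = \frac{9}{10} × \frac{1}{1000} + \frac{2}{25} × \frac{999}{1000}
     = \frac{4041}{50000}
P(D|+) = P(+|D)P(D)/P(+) = \frac{5}{449}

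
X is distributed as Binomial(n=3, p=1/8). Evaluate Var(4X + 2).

For X ~ Binomial(n=3, p=1/8):
Var(X) = \frac{21}{64}
Var(4X + 2) = (4)² × Var(X) = 16 × \frac{21}{64} = \frac{21}{4}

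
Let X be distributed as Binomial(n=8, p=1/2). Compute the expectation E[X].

For X ~ Binomial(n=8, p=1/2), the expected value is:
E[X] = 4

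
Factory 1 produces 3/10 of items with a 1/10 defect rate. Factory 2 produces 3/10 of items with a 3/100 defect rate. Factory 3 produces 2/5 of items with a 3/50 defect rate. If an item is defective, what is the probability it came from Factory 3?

Using Bayes' theorem:
P(F1) = 3/10, P(D|F1) = 1/10
P(F2) = 3/10, P(D|F2) = 3/100
P(F3) = 2/5, P(D|F3) = 3/50
P(D) = P(D|F1)P(F1) + P(D|F2)P(F2) + P(D|F3)P(F3)
     = \frac{63}{1000}
P(F3|D) = P(D|F3)P(F3) / P(D)
= \frac{8}{21}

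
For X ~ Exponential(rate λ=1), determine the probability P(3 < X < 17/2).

P(3 < X < 17/2) = ∫_{3}^{17/2} f(x) dx
where f(x) = e^{- x}
= - \frac{1}{e^{\frac{17}{2}}} + e^{-3}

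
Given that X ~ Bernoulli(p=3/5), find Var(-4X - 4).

For X ~ Bernoulli(p=3/5):
Var(X) = \frac{6}{25}
Var(-4X - 4) = (-4)² × Var(X) = 16 × \frac{6}{25} = \frac{96}{25}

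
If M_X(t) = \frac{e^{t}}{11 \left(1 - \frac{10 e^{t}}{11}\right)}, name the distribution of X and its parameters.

The MGF M(t) = \frac{e^{t}}{11 \left(1 - \frac{10 e^{t}}{11}\right)} is the standard form for the Geometric distribution.
Comparing with the known MGF formula identifies: Geometric(p=1/11), X = trial number of first success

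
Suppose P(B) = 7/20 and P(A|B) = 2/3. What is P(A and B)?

By definition, P(A|B) = P(A ∩ B) / P(B)
So P(A ∩ B) = P(A|B) × P(B)
= 2/3 × 7/20
= 7/30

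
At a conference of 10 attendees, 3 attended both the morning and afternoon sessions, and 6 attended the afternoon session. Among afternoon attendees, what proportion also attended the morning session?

P(A ∩ B) = 3/10
P(B) = 6/10 = 3/5
P(A|B) = P(A ∩ B) / P(B) = (3/10) / (3/5) = 1/2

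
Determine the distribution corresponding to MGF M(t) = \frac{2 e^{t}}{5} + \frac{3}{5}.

The MGF M(t) = \frac{2 e^{t}}{5} + \frac{3}{5} is the standard form for the Bernoulli distribution.
Comparing with the known MGF formula identifies: Bernoulli(p=2/5)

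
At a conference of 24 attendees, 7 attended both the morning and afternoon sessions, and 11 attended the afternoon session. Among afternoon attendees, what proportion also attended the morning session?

P(A ∩ B) = 7/24
P(B) = 11/24
P(A|B) = P(A ∩ B) / P(B) = (7/24) / (11/24) = 7/11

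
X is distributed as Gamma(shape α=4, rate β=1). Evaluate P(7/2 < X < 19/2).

P(7/2 < X < 19/2) = ∫_{7/2}^{19/2} f(x) dx
where f(x) = \frac{x^{3} e^{- x}}{6}
= \frac{-9529 + 853 e^{6}}{48 e^{\frac{19}{2}}}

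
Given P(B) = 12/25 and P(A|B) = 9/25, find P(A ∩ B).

By definition, P(A|B) = P(A ∩ B) / P(B)
So P(A ∩ B) = P(A|B) × P(B)
= 9/25 × 12/25
= 108/625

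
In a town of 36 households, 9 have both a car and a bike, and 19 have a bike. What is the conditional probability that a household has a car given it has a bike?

P(A ∩ B) = 9/36 = 1/4
P(B) = 19/36
P(A|B) = P(A ∩ B) / P(B) = (1/4) / (19/36) = 9/19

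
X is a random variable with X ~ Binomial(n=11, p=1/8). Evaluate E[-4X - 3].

For X ~ Binomial(n=11, p=1/8):
E[X] = \frac{11}{8}
E[-4X - 3] = -4 × E[X] - 3 = - \frac{17}{2}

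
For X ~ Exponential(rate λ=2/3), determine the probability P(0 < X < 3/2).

P(0 < X < 3/2) = ∫_{0}^{3/2} f(x) dx
where f(x) = \frac{2 e^{- \frac{2 x}{3}}}{3}
= 1 - e^{-1}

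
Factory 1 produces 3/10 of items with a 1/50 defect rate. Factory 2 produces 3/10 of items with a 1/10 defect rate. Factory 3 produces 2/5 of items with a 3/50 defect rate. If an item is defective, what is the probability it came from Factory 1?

Using Bayes' theorem:
P(F1) = 3/10, P(D|F1) = 1/50
P(F2) = 3/10, P(D|F2) = 1/10
P(F3) = 2/5, P(D|F3) = 3/50
P(D) = P(D|F1)P(F1) + P(D|F2)P(F2) + P(D|F3)P(F3)
     = \frac{3}{50}
P(F1|D) = P(D|F1)P(F1) / P(D)
= \frac{1}{10}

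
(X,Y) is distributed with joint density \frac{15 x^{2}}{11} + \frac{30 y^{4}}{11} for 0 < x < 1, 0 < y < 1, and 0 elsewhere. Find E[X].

E[X] = ∫_0^1 ∫_0^1 x × f(x,y) dy dx
= ∫_0^1 ∫_0^1 x × (\frac{15 x^{2}}{11} + \frac{30 y^{4}}{11}) dy dx
= \frac{27}{44}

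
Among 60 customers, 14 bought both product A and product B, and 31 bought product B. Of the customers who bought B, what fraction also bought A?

P(A ∩ B) = 14/60 = 7/30
P(B) = 31/60
P(A|B) = P(A ∩ B) / P(B) = (7/30) / (31/60) = 14/31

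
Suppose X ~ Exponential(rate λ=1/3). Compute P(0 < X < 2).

P(0 < X < 2) = ∫_{0}^{2} f(x) dx
where f(x) = \frac{e^{- \frac{x}{3}}}{3}
= 1 - e^{- \frac{2}{3}}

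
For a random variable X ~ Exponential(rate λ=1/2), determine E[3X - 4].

For X ~ Exponential(rate λ=1/2):
E[X] = 2
E[3X - 4] = 3 × E[X] - 4 = 2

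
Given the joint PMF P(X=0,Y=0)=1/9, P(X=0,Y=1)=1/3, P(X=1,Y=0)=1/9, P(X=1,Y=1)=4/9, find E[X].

First find marginal of X:
P(X=0) = 4/9
P(X=1) = 5/9
E[X] = 0 × 4/9 + 1 × 5/9 = 5/9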